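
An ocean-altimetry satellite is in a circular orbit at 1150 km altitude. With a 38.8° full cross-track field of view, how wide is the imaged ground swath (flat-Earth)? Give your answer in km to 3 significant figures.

Half-angle = 38.8°/2 = 19.4°.
Swath width ≈ 2h·tan(θ/2) = 2 × 1150 × tan(19.4°) = 810.0 km.

810 km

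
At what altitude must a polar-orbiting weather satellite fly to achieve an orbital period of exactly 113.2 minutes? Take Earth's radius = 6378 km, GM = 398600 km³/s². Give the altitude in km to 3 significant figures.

T = 113.2 min = 6792.0 s.
From T = 2π√(a³/μ): a = (μ T²/4π²)^(1/3) = (398600 × 6792.0² / 4π²)^(1/3) = 7752 km.
Altitude h = a − R = 7752 − 6378 = 1374 km.

1370 km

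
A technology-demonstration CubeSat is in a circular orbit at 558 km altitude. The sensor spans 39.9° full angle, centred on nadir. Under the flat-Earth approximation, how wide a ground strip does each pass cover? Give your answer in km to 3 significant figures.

Half-angle = 39.9°/2 = 19.95°.
Swath width ≈ 2h·tan(θ/2) = 2 × 558 × tan(19.95°) = 405.1 km.

405 km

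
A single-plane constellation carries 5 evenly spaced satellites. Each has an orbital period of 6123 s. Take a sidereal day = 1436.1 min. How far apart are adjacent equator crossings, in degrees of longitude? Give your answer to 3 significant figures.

Single-satellite node shift = (6123.0/86166) × 360° = 25.58°.
With 5 satellites evenly phased, successive equator crossings are 25.58/5 = 5.116° apart.

5.12°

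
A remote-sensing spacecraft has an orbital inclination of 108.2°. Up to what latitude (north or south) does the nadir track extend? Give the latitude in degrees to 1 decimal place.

71.8°

Retrograde orbit: the ground track reaches ±(180° − i) = ±(180 − 108.2) = ±71.8°.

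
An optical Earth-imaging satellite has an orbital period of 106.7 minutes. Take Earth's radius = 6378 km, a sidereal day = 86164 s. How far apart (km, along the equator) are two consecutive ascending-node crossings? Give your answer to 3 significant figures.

T = 106.7 min = 6402.0 s.
During one orbit Earth rotates (6402.0 / 86164) × 360° = 26.75°.
At the equator that is 26.75° × (2π·6378/360) km/° = 26.75 × 111.3 = 2978 km.

2980 km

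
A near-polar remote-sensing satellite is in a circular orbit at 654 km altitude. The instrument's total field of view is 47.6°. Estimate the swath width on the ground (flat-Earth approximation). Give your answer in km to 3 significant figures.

577 km

Half-angle = 47.6°/2 = 23.8°.
Swath width ≈ 2h·tan(θ/2) = 2 × 654 × tan(23.8°) = 576.9 km.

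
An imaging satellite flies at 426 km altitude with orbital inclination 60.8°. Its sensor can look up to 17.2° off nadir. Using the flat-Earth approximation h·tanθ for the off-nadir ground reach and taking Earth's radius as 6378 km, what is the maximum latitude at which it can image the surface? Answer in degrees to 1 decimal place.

62.0°

For a prograde orbit the ground track reaches latitude ±i = ±60.8°.
Sensor half-swath on the ground ≈ 426·tan(17.2°) = 132 km = 1.18° of latitude.
Maximum observable latitude ≈ 60.8 + 1.18 = 62.0°.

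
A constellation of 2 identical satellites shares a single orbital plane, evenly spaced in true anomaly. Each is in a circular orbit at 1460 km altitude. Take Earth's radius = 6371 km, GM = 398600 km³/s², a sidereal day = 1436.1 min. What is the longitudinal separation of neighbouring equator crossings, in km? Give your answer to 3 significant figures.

1600 km

Semi-major axis a = 6371 + 1460 = 7831 km. Period T = 2π√(a³/μ) = 2π√(7831³/398600) = 6896.6 s = 114.94 min.
Single-satellite node shift = (6896.6/86166) × 360° = 28.81°.
With 2 satellites evenly phased, successive equator crossings are 28.81/2 = 14.407° apart.
That is 14.407 × 111.2 = 1602 km at the equator.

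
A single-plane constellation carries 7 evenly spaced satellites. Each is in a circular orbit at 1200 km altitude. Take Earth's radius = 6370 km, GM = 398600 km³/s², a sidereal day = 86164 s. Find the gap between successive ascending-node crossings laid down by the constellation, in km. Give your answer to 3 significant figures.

Semi-major axis a = 6370 + 1200 = 7570 km. Period T = 2π√(a³/μ) = 2π√(7570³/398600) = 6554.7 s = 109.25 min.
Single-satellite node shift = (6554.7/86164) × 360° = 27.39°.
With 7 satellites evenly phased, successive equator crossings are 27.39/7 = 3.912° apart.
That is 3.912 × 111.2 = 435 km at the equator.

435 km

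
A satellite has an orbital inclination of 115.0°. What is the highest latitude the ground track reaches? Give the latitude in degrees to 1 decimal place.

Retrograde orbit: the ground track reaches ±(180° − i) = ±(180 − 115.0) = ±65.0°.

65.0°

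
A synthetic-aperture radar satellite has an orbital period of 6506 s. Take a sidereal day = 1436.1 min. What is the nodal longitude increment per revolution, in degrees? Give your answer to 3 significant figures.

During one orbit Earth rotates (6506.0 / 86166) × 360° = 27.18°.

27.2°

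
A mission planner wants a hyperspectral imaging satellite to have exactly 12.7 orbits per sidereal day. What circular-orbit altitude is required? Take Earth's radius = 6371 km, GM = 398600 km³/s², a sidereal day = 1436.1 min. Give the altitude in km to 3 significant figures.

1380 km

Required period T = 86166 / 12.7 = 6784.7 s.
From T = 2π√(a³/μ): a = (μ T²/4π²)^(1/3) = (398600 × 6784.7² / 4π²)^(1/3) = 7746 km.
Altitude h = a − R = 7746 − 6371 = 1375 km.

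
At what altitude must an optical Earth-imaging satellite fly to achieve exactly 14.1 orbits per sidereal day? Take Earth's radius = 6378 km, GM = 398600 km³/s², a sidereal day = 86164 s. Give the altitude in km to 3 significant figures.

Required period T = 86164 / 14.1 = 6110.9 s.
From T = 2π√(a³/μ): a = (μ T²/4π²)^(1/3) = (398600 × 6110.9² / 4π²)^(1/3) = 7224 km.
Altitude h = a − R = 7224 − 6378 = 846 km.

846 km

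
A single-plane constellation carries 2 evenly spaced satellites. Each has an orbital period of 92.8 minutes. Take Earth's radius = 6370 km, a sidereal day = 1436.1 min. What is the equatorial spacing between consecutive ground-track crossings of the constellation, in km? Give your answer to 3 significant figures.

T = 92.8 min = 5568.0 s.
Single-satellite node shift = (5568.0/86166) × 360° = 23.26°.
With 2 satellites evenly phased, successive equator crossings are 23.26/2 = 11.632° apart.
That is 11.632 × 111.2 = 1293 km at the equator.

1290 km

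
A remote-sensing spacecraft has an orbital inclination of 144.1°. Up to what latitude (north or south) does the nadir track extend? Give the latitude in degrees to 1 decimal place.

Retrograde orbit: the ground track reaches ±(180° − i) = ±(180 − 144.1) = ±35.9°.

35.9°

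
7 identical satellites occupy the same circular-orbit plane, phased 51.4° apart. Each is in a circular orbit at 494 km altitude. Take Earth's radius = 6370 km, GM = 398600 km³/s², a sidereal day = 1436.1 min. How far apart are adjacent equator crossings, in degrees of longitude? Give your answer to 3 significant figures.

Semi-major axis a = 6370 + 494 = 6864 km. Period T = 2π√(a³/μ) = 2π√(6864³/398600) = 5659.5 s = 94.32 min.
Single-satellite node shift = (5659.5/86166) × 360° = 23.65°.
With 7 satellites evenly phased, successive equator crossings are 23.65/7 = 3.378° apart.

3.38°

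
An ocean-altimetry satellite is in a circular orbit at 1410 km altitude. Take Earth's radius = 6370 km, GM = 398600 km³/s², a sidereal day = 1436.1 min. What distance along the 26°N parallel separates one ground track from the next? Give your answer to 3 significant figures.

2850 km

Semi-major axis a = 6370 + 1410 = 7780 km. Period T = 2π√(a³/μ) = 2π√(7780³/398600) = 6829.4 s = 113.82 min.
Node shift per orbit = (6829.4/86166) × 360° = 28.53°.
Equatorial spacing = 28.53 × 111.2 km/° = 3172 km.
At 26° latitude, spacing = 3172 × cos(26°) = 2851 km.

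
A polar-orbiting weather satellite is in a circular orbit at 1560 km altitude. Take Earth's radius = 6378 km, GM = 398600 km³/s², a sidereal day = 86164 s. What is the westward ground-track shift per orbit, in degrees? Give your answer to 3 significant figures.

29.4°

Semi-major axis a = 6378 + 1560 = 7938 km. Period T = 2π√(a³/μ) = 2π√(7938³/398600) = 7038.5 s = 117.31 min.
During one orbit Earth rotates (7038.5 / 86164) × 360° = 29.41°.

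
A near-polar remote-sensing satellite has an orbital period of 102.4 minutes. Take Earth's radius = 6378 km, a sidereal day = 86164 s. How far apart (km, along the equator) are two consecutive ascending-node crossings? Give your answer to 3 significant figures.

T = 102.4 min = 6144.0 s.
During one orbit Earth rotates (6144.0 / 86164) × 360° = 25.67°.
At the equator that is 25.67° × (2π·6378/360) km/° = 25.67 × 111.3 = 2858 km.

2860 km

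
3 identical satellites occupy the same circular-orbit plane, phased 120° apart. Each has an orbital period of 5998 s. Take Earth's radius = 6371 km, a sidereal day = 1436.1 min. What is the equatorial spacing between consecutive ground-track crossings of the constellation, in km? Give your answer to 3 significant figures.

Single-satellite node shift = (5998.0/86166) × 360° = 25.06°.
With 3 satellites evenly phased, successive equator crossings are 25.06/3 = 8.353° apart.
That is 8.353 × 111.2 = 929 km at the equator.

929 km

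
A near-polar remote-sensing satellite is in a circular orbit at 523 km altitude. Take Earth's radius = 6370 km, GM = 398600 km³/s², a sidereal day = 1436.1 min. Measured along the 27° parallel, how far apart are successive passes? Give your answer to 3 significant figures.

Semi-major axis a = 6370 + 523 = 6893 km. Period T = 2π√(a³/μ) = 2π√(6893³/398600) = 5695.4 s = 94.92 min.
Node shift per orbit = (5695.4/86166) × 360° = 23.80°.
Equatorial spacing = 23.80 × 111.2 km/° = 2645 km.
At 27° latitude, spacing = 2645 × cos(27°) = 2357 km.

2360 km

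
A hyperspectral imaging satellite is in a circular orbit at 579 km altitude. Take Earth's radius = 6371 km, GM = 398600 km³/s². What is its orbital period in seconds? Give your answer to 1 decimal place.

Semi-major axis a = 6371 + 579 = 6950 km. Period T = 2π√(a³/μ) = 2π√(6950³/398600) = 5766.2 s = 96.10 min.

5766.2 seconds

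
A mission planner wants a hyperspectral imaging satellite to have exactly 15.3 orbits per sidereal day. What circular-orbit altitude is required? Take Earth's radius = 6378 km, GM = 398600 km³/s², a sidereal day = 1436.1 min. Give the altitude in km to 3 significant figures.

464 km

Required period T = 86166 / 15.3 = 5631.8 s.
From T = 2π√(a³/μ): a = (μ T²/4π²)^(1/3) = (398600 × 5631.8² / 4π²)^(1/3) = 6842 km.
Altitude h = a − R = 6842 − 6378 = 464 km.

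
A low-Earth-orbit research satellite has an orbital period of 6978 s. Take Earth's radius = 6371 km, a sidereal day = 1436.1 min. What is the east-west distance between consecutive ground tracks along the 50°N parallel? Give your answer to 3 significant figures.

2080 km

Node shift per orbit = (6978.0/86166) × 360° = 29.15°.
Equatorial spacing = 29.15 × 111.2 km/° = 3242 km.
At 50° latitude, spacing = 3242 × cos(50°) = 2084 km.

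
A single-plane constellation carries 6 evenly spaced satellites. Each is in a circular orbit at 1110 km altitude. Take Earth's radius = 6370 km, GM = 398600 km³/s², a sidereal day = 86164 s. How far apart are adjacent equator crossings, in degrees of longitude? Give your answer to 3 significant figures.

4.48°

Semi-major axis a = 6370 + 1110 = 7480 km. Period T = 2π√(a³/μ) = 2π√(7480³/398600) = 6438.2 s = 107.30 min.
Single-satellite node shift = (6438.2/86164) × 360° = 26.90°.
With 6 satellites evenly phased, successive equator crossings are 26.90/6 = 4.483° apart.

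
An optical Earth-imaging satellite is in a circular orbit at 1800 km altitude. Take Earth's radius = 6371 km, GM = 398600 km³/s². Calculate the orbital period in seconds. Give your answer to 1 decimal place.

7350.6 seconds

Semi-major axis a = 6371 + 1800 = 8171 km. Period T = 2π√(a³/μ) = 2π√(8171³/398600) = 7350.6 s = 122.51 min.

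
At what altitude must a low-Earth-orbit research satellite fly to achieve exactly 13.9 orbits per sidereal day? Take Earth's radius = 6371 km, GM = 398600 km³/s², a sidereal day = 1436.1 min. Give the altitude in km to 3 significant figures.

Required period T = 86166 / 13.9 = 6199.0 s.
From T = 2π√(a³/μ): a = (μ T²/4π²)^(1/3) = (398600 × 6199.0² / 4π²)^(1/3) = 7294 km.
Altitude h = a − R = 7294 − 6371 = 923 km.

923 km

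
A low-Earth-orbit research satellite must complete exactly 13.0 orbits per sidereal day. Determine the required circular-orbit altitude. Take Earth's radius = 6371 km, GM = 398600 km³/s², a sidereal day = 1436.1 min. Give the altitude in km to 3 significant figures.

1260 km

Required period T = 86166 / 13.0 = 6628.2 s.
From T = 2π√(a³/μ): a = (μ T²/4π²)^(1/3) = (398600 × 6628.2² / 4π²)^(1/3) = 7626 km.
Altitude h = a − R = 7626 − 6371 = 1255 km.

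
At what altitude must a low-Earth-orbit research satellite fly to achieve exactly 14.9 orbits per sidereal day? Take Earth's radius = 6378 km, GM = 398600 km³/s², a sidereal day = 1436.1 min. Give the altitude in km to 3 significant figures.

585 km

Required period T = 86166 / 14.9 = 5783.0 s.
From T = 2π√(a³/μ): a = (μ T²/4π²)^(1/3) = (398600 × 5783.0² / 4π²)^(1/3) = 6963 km.
Altitude h = a − R = 6963 − 6378 = 585 km.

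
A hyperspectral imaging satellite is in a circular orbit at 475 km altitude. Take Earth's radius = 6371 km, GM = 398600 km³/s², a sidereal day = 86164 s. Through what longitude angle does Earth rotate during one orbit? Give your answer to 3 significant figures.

Semi-major axis a = 6371 + 475 = 6846 km. Period T = 2π√(a³/μ) = 2π√(6846³/398600) = 5637.2 s = 93.95 min.
During one orbit Earth rotates (5637.2 / 86164) × 360° = 23.55°.

23.6°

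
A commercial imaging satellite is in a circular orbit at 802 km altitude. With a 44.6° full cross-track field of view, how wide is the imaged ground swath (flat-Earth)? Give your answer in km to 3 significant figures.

Half-angle = 44.6°/2 = 22.3°.
Swath width ≈ 2h·tan(θ/2) = 2 × 802 × tan(22.3°) = 657.8 km.

658 km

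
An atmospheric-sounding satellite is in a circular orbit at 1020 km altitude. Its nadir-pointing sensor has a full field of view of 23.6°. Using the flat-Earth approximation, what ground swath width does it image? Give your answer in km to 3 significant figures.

426 km

Half-angle = 23.6°/2 = 11.8°.
Swath width ≈ 2h·tan(θ/2) = 2 × 1020 × tan(11.8°) = 426.2 km.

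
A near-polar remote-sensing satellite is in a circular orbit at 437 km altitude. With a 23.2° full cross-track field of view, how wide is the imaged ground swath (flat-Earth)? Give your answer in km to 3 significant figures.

179 km

Half-angle = 23.2°/2 = 11.6°.
Swath width ≈ 2h·tan(θ/2) = 2 × 437 × tan(11.6°) = 179.4 km.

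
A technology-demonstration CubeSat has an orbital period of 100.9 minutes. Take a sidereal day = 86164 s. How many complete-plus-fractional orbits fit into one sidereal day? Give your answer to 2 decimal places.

14.23

T = 100.9 min = 6054.0 s.
Orbits per sidereal day = 86164 / 6054.0 = 14.233.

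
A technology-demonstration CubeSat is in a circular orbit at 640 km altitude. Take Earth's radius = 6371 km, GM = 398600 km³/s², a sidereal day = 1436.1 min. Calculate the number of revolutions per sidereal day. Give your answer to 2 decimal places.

Semi-major axis a = 6371 + 640 = 7011 km. Period T = 2π√(a³/μ) = 2π√(7011³/398600) = 5842.3 s = 97.37 min.
Orbits per sidereal day = 86166 / 5842.3 = 14.749.

14.75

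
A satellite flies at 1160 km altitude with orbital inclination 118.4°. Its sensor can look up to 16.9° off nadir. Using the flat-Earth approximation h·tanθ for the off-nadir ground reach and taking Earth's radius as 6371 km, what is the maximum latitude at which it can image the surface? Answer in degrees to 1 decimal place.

64.8°

Retrograde orbit: the ground track reaches ±(180° − i) = ±(180 − 118.4) = ±61.6°.
Sensor half-swath on the ground ≈ 1160·tan(16.9°) = 352 km = 3.17° of latitude.
Maximum observable latitude ≈ 61.6 + 3.17 = 64.8°.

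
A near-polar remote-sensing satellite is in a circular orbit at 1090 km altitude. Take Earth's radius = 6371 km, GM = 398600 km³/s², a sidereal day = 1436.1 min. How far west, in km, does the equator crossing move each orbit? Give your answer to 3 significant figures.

Semi-major axis a = 6371 + 1090 = 7461 km. Period T = 2π√(a³/μ) = 2π√(7461³/398600) = 6413.7 s = 106.89 min.
During one orbit Earth rotates (6413.7 / 86166) × 360° = 26.80°.
At the equator that is 26.80° × (2π·6371/360) km/° = 26.80 × 111.2 = 2980 km.

2980 km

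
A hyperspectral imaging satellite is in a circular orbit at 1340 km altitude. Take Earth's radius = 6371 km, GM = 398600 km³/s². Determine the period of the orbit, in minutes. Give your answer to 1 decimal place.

Semi-major axis a = 6371 + 1340 = 7711 km. Period T = 2π√(a³/μ) = 2π√(7711³/398600) = 6738.7 s = 112.31 min.

112.3 min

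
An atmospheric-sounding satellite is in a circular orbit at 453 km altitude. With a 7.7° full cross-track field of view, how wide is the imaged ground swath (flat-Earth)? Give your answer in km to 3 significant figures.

61.0 km

Half-angle = 7.7°/2 = 3.85°.
Swath width ≈ 2h·tan(θ/2) = 2 × 453 × tan(3.85°) = 61.0 km.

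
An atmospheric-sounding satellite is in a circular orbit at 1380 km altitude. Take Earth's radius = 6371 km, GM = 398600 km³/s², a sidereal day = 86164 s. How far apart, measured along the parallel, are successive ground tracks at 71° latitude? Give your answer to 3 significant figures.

Semi-major axis a = 6371 + 1380 = 7751 km. Period T = 2π√(a³/μ) = 2π√(7751³/398600) = 6791.2 s = 113.19 min.
Node shift per orbit = (6791.2/86164) × 360° = 28.37°.
Equatorial spacing = 28.37 × 111.2 km/° = 3155 km.
At 71° latitude, spacing = 3155 × cos(71°) = 1027 km.

1030 km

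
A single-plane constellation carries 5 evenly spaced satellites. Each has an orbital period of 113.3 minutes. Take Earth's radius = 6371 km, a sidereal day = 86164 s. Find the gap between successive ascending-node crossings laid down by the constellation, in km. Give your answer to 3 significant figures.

T = 113.3 min = 6798.0 s.
Single-satellite node shift = (6798.0/86164) × 360° = 28.40°.
With 5 satellites evenly phased, successive equator crossings are 28.40/5 = 5.681° apart.
That is 5.681 × 111.2 = 632 km at the equator.

632 km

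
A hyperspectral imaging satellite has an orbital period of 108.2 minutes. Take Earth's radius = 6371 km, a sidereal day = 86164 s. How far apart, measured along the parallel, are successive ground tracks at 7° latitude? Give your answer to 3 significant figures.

2990 km

T = 108.2 min = 6492.0 s.
Node shift per orbit = (6492.0/86164) × 360° = 27.12°.
Equatorial spacing = 27.12 × 111.2 km/° = 3016 km.
At 7° latitude, spacing = 3016 × cos(7°) = 2994 km.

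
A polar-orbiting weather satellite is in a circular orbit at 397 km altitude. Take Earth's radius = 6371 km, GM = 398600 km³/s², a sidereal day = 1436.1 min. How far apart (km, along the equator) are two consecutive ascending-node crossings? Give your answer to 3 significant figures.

Semi-major axis a = 6371 + 397 = 6768 km. Period T = 2π√(a³/μ) = 2π√(6768³/398600) = 5541.2 s = 92.35 min.
During one orbit Earth rotates (5541.2 / 86166) × 360° = 23.15°.
At the equator that is 23.15° × (2π·6371/360) km/° = 23.15 × 111.2 = 2574 km.

2570 km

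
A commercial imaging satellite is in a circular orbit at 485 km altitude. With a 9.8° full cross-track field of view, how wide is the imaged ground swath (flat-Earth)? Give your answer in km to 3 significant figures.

83.2 km

Half-angle = 9.8°/2 = 4.9°.
Swath width ≈ 2h·tan(θ/2) = 2 × 485 × tan(4.9°) = 83.2 km.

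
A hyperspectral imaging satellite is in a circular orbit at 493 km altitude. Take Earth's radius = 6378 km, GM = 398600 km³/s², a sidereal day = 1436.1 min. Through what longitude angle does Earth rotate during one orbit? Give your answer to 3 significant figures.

23.7°

Semi-major axis a = 6378 + 493 = 6871 km. Period T = 2π√(a³/μ) = 2π√(6871³/398600) = 5668.1 s = 94.47 min.
During one orbit Earth rotates (5668.1 / 86166) × 360° = 23.68°.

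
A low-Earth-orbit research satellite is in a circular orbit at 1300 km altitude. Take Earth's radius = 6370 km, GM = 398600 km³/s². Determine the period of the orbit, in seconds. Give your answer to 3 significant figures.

6690 seconds

Semi-major axis a = 6370 + 1300 = 7670 km. Period T = 2π√(a³/μ) = 2π√(7670³/398600) = 6685.0 s = 111.42 min.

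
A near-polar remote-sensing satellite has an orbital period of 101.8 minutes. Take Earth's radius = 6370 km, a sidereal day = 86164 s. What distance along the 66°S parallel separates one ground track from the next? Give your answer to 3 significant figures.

T = 101.8 min = 6108.0 s.
Node shift per orbit = (6108.0/86164) × 360° = 25.52°.
Equatorial spacing = 25.52 × 111.2 km/° = 2837 km.
At 66° latitude, spacing = 2837 × cos(66°) = 1154 km.

1150 km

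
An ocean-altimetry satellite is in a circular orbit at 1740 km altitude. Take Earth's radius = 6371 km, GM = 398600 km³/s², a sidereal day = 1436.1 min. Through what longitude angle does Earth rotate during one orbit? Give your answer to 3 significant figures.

Semi-major axis a = 6371 + 1740 = 8111 km. Period T = 2π√(a³/μ) = 2π√(8111³/398600) = 7269.8 s = 121.16 min.
During one orbit Earth rotates (7269.8 / 86166) × 360° = 30.37°.

30.4°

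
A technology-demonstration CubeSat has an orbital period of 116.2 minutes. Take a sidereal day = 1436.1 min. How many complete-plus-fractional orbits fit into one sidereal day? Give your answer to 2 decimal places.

T = 116.2 min = 6972.0 s.
Orbits per sidereal day = 86166 / 6972.0 = 12.359.

12.36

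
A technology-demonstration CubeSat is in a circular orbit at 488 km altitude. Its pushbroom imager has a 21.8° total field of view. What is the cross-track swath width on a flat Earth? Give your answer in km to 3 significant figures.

Half-angle = 21.8°/2 = 10.9°.
Swath width ≈ 2h·tan(θ/2) = 2 × 488 × tan(10.9°) = 187.9 km.

188 km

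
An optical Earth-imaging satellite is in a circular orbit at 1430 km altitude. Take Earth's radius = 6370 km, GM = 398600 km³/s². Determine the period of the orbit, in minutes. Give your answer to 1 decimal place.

Semi-major axis a = 6370 + 1430 = 7800 km. Period T = 2π√(a³/μ) = 2π√(7800³/398600) = 6855.7 s = 114.26 min.

114.3 min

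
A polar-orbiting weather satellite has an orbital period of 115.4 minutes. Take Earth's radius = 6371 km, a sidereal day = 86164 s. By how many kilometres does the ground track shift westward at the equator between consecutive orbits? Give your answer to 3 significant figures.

3220 km

T = 115.4 min = 6924.0 s.
During one orbit Earth rotates (6924.0 / 86164) × 360° = 28.93°.
At the equator that is 28.93° × (2π·6371/360) km/° = 28.93 × 111.2 = 3217 km.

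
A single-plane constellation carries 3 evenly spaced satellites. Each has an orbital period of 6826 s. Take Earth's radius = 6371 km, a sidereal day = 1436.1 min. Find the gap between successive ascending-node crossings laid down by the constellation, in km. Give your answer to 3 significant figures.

1060 km

Single-satellite node shift = (6826.0/86166) × 360° = 28.52°.
With 3 satellites evenly phased, successive equator crossings are 28.52/3 = 9.506° apart.
That is 9.506 × 111.2 = 1057 km at the equator.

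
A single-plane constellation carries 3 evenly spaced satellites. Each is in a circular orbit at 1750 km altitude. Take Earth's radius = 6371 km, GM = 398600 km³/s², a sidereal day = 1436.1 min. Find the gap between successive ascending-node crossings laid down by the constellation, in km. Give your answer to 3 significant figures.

Semi-major axis a = 6371 + 1750 = 8121 km. Period T = 2π√(a³/μ) = 2π√(8121³/398600) = 7283.3 s = 121.39 min.
Single-satellite node shift = (7283.3/86166) × 360° = 30.43°.
With 3 satellites evenly phased, successive equator crossings are 30.43/3 = 10.143° apart.
That is 10.143 × 111.2 = 1128 km at the equator.

1130 km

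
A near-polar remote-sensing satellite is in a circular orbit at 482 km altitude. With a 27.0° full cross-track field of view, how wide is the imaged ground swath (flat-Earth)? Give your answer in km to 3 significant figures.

231 km

Half-angle = 27.0°/2 = 13.5°.
Swath width ≈ 2h·tan(θ/2) = 2 × 482 × tan(13.5°) = 231.4 km.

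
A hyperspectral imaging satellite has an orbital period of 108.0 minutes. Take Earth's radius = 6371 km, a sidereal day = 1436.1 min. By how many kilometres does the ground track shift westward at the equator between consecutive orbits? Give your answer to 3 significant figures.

3010 km

T = 108.0 min = 6480.0 s.
During one orbit Earth rotates (6480.0 / 86166) × 360° = 27.07°.
At the equator that is 27.07° × (2π·6371/360) km/° = 27.07 × 111.2 = 3010 km.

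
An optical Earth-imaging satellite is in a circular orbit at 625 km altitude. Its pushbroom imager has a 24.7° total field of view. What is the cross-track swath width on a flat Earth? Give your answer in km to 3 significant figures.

274 km

Half-angle = 24.7°/2 = 12.35°.
Swath width ≈ 2h·tan(θ/2) = 2 × 625 × tan(12.35°) = 273.7 km.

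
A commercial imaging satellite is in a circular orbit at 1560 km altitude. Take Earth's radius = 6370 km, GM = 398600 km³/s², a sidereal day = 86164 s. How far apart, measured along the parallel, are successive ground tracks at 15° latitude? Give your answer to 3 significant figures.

Semi-major axis a = 6370 + 1560 = 7930 km. Period T = 2π√(a³/μ) = 2π√(7930³/398600) = 7027.8 s = 117.13 min.
Node shift per orbit = (7027.8/86164) × 360° = 29.36°.
Equatorial spacing = 29.36 × 111.2 km/° = 3264 km.
At 15° latitude, spacing = 3264 × cos(15°) = 3153 km.

3150 km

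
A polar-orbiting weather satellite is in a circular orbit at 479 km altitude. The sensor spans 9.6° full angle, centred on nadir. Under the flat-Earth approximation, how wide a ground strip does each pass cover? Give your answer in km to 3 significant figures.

80.4 km

Half-angle = 9.6°/2 = 4.8°.
Swath width ≈ 2h·tan(θ/2) = 2 × 479 × tan(4.8°) = 80.4 km.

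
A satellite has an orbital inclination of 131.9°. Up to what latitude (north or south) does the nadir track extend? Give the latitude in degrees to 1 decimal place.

48.1°

Retrograde orbit: the ground track reaches ±(180° − i) = ±(180 − 131.9) = ±48.1°.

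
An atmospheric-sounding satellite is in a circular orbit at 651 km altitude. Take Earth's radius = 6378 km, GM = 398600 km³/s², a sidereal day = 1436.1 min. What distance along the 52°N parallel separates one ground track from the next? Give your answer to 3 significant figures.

1680 km

Semi-major axis a = 6378 + 651 = 7029 km. Period T = 2π√(a³/μ) = 2π√(7029³/398600) = 5864.8 s = 97.75 min.
Node shift per orbit = (5864.8/86166) × 360° = 24.50°.
Equatorial spacing = 24.50 × 111.3 km/° = 2728 km.
At 52° latitude, spacing = 2728 × cos(52°) = 1679 km.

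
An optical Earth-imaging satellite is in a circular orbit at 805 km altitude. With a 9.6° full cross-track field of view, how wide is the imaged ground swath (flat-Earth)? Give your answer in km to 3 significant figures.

135 km

Half-angle = 9.6°/2 = 4.8°.
Swath width ≈ 2h·tan(θ/2) = 2 × 805 × tan(4.8°) = 135.2 km.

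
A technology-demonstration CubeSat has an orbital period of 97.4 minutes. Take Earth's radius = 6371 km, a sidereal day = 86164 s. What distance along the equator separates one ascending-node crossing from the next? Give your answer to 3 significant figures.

2720 km

T = 97.4 min = 5844.0 s.
During one orbit Earth rotates (5844.0 / 86164) × 360° = 24.42°.
At the equator that is 24.42° × (2π·6371/360) km/° = 24.42 × 111.2 = 2715 km.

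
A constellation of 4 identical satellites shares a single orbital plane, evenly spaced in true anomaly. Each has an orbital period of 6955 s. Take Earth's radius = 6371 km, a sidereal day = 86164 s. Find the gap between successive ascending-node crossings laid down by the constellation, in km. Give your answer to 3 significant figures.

808 km

Single-satellite node shift = (6955.0/86164) × 360° = 29.06°.
With 4 satellites evenly phased, successive equator crossings are 29.06/4 = 7.265° apart.
That is 7.265 × 111.2 = 808 km at the equator.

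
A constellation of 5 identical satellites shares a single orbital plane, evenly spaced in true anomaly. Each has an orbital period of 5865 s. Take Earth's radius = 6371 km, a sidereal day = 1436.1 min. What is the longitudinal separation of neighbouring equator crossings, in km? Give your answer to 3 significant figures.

Single-satellite node shift = (5865.0/86166) × 360° = 24.50°.
With 5 satellites evenly phased, successive equator crossings are 24.50/5 = 4.901° apart.
That is 4.901 × 111.2 = 545 km at the equator.

545 km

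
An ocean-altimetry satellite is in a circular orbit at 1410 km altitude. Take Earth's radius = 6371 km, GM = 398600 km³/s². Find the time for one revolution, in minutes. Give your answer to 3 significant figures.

114 min

Semi-major axis a = 6371 + 1410 = 7781 km. Period T = 2π√(a³/μ) = 2π√(7781³/398600) = 6830.7 s = 113.84 min.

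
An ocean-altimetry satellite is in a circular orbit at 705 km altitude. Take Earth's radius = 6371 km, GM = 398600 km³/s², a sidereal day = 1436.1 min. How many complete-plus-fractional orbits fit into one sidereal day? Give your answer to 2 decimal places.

14.55

Semi-major axis a = 6371 + 705 = 7076 km. Period T = 2π√(a³/μ) = 2π√(7076³/398600) = 5923.7 s = 98.73 min.
Orbits per sidereal day = 86166 / 5923.7 = 14.546.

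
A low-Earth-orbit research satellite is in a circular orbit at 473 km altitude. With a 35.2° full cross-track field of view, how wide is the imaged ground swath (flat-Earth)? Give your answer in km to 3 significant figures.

300 km

Half-angle = 35.2°/2 = 17.6°.
Swath width ≈ 2h·tan(θ/2) = 2 × 473 × tan(17.6°) = 300.1 km.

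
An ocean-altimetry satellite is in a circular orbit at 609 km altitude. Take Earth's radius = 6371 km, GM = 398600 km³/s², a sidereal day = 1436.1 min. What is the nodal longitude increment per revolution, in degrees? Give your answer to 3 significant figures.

Semi-major axis a = 6371 + 609 = 6980 km. Period T = 2π√(a³/μ) = 2π√(6980³/398600) = 5803.6 s = 96.73 min.
During one orbit Earth rotates (5803.6 / 86166) × 360° = 24.25°.

24.2°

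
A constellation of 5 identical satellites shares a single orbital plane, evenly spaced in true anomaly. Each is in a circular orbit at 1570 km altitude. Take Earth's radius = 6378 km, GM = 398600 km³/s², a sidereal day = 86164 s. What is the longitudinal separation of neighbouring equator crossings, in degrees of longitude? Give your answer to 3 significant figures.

Semi-major axis a = 6378 + 1570 = 7948 km. Period T = 2π√(a³/μ) = 2π√(7948³/398600) = 7051.8 s = 117.53 min.
Single-satellite node shift = (7051.8/86164) × 360° = 29.46°.
With 5 satellites evenly phased, successive equator crossings are 29.46/5 = 5.893° apart.

5.89°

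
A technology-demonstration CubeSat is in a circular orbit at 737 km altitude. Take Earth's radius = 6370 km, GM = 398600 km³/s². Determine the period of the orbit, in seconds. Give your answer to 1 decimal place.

5962.7 seconds

Semi-major axis a = 6370 + 737 = 7107 km. Period T = 2π√(a³/μ) = 2π√(7107³/398600) = 5962.7 s = 99.38 min.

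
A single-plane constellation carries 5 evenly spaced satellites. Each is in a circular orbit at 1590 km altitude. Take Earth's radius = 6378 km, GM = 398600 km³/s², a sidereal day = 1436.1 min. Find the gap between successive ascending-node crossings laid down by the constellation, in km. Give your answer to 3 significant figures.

Semi-major axis a = 6378 + 1590 = 7968 km. Period T = 2π√(a³/μ) = 2π√(7968³/398600) = 7078.4 s = 117.97 min.
Single-satellite node shift = (7078.4/86166) × 360° = 29.57°.
With 5 satellites evenly phased, successive equator crossings are 29.57/5 = 5.915° apart.
That is 5.915 × 111.3 = 658 km at the equator.

658 km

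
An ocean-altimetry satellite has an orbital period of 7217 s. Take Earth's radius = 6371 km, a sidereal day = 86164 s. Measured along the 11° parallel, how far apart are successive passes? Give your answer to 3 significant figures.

3290 km

Node shift per orbit = (7217.0/86164) × 360° = 30.15°.
Equatorial spacing = 30.15 × 111.2 km/° = 3353 km.
At 11° latitude, spacing = 3353 × cos(11°) = 3291 km.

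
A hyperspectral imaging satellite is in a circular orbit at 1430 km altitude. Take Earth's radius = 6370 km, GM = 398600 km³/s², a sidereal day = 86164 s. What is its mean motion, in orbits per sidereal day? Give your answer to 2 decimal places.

Semi-major axis a = 6370 + 1430 = 7800 km. Period T = 2π√(a³/μ) = 2π√(7800³/398600) = 6855.7 s = 114.26 min.
Orbits per sidereal day = 86164 / 6855.7 = 12.568.

12.57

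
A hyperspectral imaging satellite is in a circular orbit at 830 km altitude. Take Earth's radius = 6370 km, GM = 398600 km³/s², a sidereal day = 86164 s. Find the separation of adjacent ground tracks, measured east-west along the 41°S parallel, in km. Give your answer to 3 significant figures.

Semi-major axis a = 6370 + 830 = 7200 km. Period T = 2π√(a³/μ) = 2π√(7200³/398600) = 6080.1 s = 101.33 min.
Node shift per orbit = (6080.1/86164) × 360° = 25.40°.
Equatorial spacing = 25.40 × 111.2 km/° = 2824 km.
At 41° latitude, spacing = 2824 × cos(41°) = 2131 km.

2130 km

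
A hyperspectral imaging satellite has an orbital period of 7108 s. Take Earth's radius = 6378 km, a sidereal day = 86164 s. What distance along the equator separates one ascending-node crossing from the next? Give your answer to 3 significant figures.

During one orbit Earth rotates (7108.0 / 86164) × 360° = 29.70°.
At the equator that is 29.70° × (2π·6378/360) km/° = 29.70 × 111.3 = 3306 km.

3310 km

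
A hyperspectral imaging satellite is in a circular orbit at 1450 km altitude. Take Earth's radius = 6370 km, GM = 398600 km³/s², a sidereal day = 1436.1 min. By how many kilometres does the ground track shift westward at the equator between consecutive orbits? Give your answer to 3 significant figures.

3200 km

Semi-major axis a = 6370 + 1450 = 7820 km. Period T = 2π√(a³/μ) = 2π√(7820³/398600) = 6882.1 s = 114.70 min.
During one orbit Earth rotates (6882.1 / 86166) × 360° = 28.75°.
At the equator that is 28.75° × (2π·6370/360) km/° = 28.75 × 111.2 = 3197 km.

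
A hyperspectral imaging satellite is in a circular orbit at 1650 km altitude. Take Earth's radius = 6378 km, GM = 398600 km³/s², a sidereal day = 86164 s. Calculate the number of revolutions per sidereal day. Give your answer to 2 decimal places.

12.04

Semi-major axis a = 6378 + 1650 = 8028 km. Period T = 2π√(a³/μ) = 2π√(8028³/398600) = 7158.5 s = 119.31 min.
Orbits per sidereal day = 86164 / 7158.5 = 12.037.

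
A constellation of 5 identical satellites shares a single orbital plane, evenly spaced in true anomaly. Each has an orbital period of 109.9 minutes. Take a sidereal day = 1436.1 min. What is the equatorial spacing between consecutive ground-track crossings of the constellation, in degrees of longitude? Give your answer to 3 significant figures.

T = 109.9 min = 6594.0 s.
Single-satellite node shift = (6594.0/86166) × 360° = 27.55°.
With 5 satellites evenly phased, successive equator crossings are 27.55/5 = 5.510° apart.

5.51°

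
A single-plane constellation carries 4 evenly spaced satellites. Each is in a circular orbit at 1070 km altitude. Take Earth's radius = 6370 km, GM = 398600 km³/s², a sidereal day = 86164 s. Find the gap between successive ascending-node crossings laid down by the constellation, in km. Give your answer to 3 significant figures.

742 km

Semi-major axis a = 6370 + 1070 = 7440 km. Period T = 2π√(a³/μ) = 2π√(7440³/398600) = 6386.6 s = 106.44 min.
Single-satellite node shift = (6386.6/86164) × 360° = 26.68°.
With 4 satellites evenly phased, successive equator crossings are 26.68/4 = 6.671° apart.
That is 6.671 × 111.2 = 742 km at the equator.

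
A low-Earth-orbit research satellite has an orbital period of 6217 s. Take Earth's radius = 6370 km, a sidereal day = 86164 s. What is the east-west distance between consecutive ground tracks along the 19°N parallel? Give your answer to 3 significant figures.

2730 km

Node shift per orbit = (6217.0/86164) × 360° = 25.98°.
Equatorial spacing = 25.98 × 111.2 km/° = 2888 km.
At 19° latitude, spacing = 2888 × cos(19°) = 2731 km.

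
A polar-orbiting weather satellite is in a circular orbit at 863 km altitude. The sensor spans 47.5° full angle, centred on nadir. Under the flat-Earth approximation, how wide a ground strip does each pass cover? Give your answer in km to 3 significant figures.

Half-angle = 47.5°/2 = 23.75°.
Swath width ≈ 2h·tan(θ/2) = 2 × 863 × tan(23.75°) = 759.5 km.

759 km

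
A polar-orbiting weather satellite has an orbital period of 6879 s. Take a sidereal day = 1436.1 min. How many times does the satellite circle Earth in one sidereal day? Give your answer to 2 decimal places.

12.53

Orbits per sidereal day = 86166 / 6879.0 = 12.526.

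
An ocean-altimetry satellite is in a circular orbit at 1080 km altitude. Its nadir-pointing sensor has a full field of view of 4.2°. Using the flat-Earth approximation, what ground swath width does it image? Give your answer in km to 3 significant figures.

79.2 km

Half-angle = 4.2°/2 = 2.1°.
Swath width ≈ 2h·tan(θ/2) = 2 × 1080 × tan(2.1°) = 79.2 km.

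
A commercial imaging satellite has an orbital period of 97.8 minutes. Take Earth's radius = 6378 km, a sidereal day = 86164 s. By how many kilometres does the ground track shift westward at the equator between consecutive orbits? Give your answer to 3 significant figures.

T = 97.8 min = 5868.0 s.
During one orbit Earth rotates (5868.0 / 86164) × 360° = 24.52°.
At the equator that is 24.52° × (2π·6378/360) km/° = 24.52 × 111.3 = 2729 km.

2730 km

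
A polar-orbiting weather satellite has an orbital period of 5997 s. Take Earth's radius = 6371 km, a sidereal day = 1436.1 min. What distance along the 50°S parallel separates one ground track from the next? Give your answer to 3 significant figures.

Node shift per orbit = (5997.0/86166) × 360° = 25.06°.
Equatorial spacing = 25.06 × 111.2 km/° = 2786 km.
At 50° latitude, spacing = 2786 × cos(50°) = 1791 km.

1790 km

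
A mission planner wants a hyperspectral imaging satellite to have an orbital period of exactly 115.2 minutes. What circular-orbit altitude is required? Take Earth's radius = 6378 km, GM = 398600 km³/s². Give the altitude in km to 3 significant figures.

T = 115.2 min = 6912.0 s.
From T = 2π√(a³/μ): a = (μ T²/4π²)^(1/3) = (398600 × 6912.0² / 4π²)^(1/3) = 7843 km.
Altitude h = a − R = 7843 − 6378 = 1465 km.

1460 km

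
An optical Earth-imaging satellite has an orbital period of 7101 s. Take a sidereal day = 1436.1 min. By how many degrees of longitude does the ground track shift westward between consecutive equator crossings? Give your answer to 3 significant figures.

29.7°

During one orbit Earth rotates (7101.0 / 86166) × 360° = 29.67°.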